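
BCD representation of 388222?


Each digit → 4-bit binary:
  3 → 0011
  8 → 1000
  8 → 1000
  2 → 0010
  2 → 0010
  2 → 0010
= 0011 1000 1000 0010 0010 0010


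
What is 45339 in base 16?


Divide by 16 repeatedly:
45339 ÷ 16 = 2833 remainder 11 (B)
2833 ÷ 16 = 177 remainder 1 (1)
177 ÷ 16 = 11 remainder 1 (1)
11 ÷ 16 = 0 remainder 11 (B)
Reading remainders bottom-up:
= 0xB11B


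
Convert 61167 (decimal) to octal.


Divide by 8 repeatedly:
61167 ÷ 8 = 7645 remainder 7
7645 ÷ 8 = 955 remainder 5
955 ÷ 8 = 119 remainder 3
119 ÷ 8 = 14 remainder 7
14 ÷ 8 = 1 remainder 6
1 ÷ 8 = 0 remainder 1
Reading remainders bottom-up:
= 0o167357


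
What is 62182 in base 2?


Divide by 2 repeatedly:
62182 ÷ 2 = 31091 remainder 0
31091 ÷ 2 = 15545 remainder 1
15545 ÷ 2 = 7772 remainder 1
7772 ÷ 2 = 3886 remainder 0
3886 ÷ 2 = 1943 remainder 0
1943 ÷ 2 = 971 remainder 1
971 ÷ 2 = 485 remainder 1
485 ÷ 2 = 242 remainder 1
242 ÷ 2 = 121 remainder 0
121 ÷ 2 = 60 remainder 1
60 ÷ 2 = 30 remainder 0
30 ÷ 2 = 15 remainder 0
15 ÷ 2 = 7 remainder 1
7 ÷ 2 = 3 remainder 1
3 ÷ 2 = 1 remainder 1
1 ÷ 2 = 0 remainder 1
Reading remainders bottom-up:
= 1111001011100110


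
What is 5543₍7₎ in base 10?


Positional values (base 7):
  3 × 7^0 = 3 × 1 = 3
  4 × 7^1 = 4 × 7 = 28
  5 × 7^2 = 5 × 49 = 245
  5 × 7^3 = 5 × 343 = 1715
Sum = 3 + 28 + 245 + 1715
= 1991


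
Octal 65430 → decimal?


Positional values:
Position 0: 0 × 8^0 = 0
Position 1: 3 × 8^1 = 24
Position 2: 4 × 8^2 = 256
Position 3: 5 × 8^3 = 2560
Position 4: 6 × 8^4 = 24576
Sum = 0 + 24 + 256 + 2560 + 24576
= 27416


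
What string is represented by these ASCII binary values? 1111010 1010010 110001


Codes (binary): 1111010 1010010 110001
Per-code ASCII lookup:
  1111010 = 122  (range 97-122: lowercase, 122 - 97 = 25) → 'z'
  1010010 = 82  (range 65-90: uppercase, 82 - 65 = 17) → 'R'
  110001 = 49  (range 48-57: digits, 49 - 48 = 1) → '1'
= 'zR1'


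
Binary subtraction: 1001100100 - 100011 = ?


Align and subtract column by column (LSB to MSB, borrowing when needed):
  1001100100
- 0000100011
  ----------
  col 0: (0 - 0 borrow-in) - 1 → borrow from next column: (0+2) - 1 = 1, borrow out 1
  col 1: (0 - 1 borrow-in) - 1 → borrow from next column: (-1+2) - 1 = 0, borrow out 1
  col 2: (1 - 1 borrow-in) - 0 → 0 - 0 = 0, borrow out 0
  col 3: (0 - 0 borrow-in) - 0 → 0 - 0 = 0, borrow out 0
  col 4: (0 - 0 borrow-in) - 0 → 0 - 0 = 0, borrow out 0
  col 5: (1 - 0 borrow-in) - 1 → 1 - 1 = 0, borrow out 0
  col 6: (1 - 0 borrow-in) - 0 → 1 - 0 = 1, borrow out 0
  col 7: (0 - 0 borrow-in) - 0 → 0 - 0 = 0, borrow out 0
  col 8: (0 - 0 borrow-in) - 0 → 0 - 0 = 0, borrow out 0
  col 9: (1 - 0 borrow-in) - 0 → 1 - 0 = 1, borrow out 0
Reading bits MSB→LSB: 1001000001
Strip leading zeros: 1001000001
= 1001000001


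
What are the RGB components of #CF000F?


Hex: #CF000F
R = CF₁₆ = 207
G = 00₁₆ = 0
B = 0F₁₆ = 15
= RGB(207, 0, 15)


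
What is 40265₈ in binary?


Each octal digit → 3 binary bits:
  4 = 100
  0 = 000
  2 = 010
  6 = 110
  5 = 101
Concatenate: 100 000 010 110 101
= 100000010110101


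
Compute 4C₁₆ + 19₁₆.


Align and add column by column (LSB to MSB, each column mod 16 with carry):
  04C
+ 019
  ---
  col 0: C(12) + 9(9) + 0 (carry in) = 21 → 5(5), carry out 1
  col 1: 4(4) + 1(1) + 1 (carry in) = 6 → 6(6), carry out 0
  col 2: 0(0) + 0(0) + 0 (carry in) = 0 → 0(0), carry out 0
Reading digits MSB→LSB: 065
Strip leading zeros: 65
= 0x65


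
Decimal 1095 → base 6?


Divide by 6 repeatedly:
1095 ÷ 6 = 182 remainder 3
182 ÷ 6 = 30 remainder 2
30 ÷ 6 = 5 remainder 0
5 ÷ 6 = 0 remainder 5
Reading remainders bottom-up:
= 5023


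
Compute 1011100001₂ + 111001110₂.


Align and add column by column (LSB to MSB, carry propagating):
  01011100001
+ 00111001110
  -----------
  col 0: 1 + 0 + 0 (carry in) = 1 → bit 1, carry out 0
  col 1: 0 + 1 + 0 (carry in) = 1 → bit 1, carry out 0
  col 2: 0 + 1 + 0 (carry in) = 1 → bit 1, carry out 0
  col 3: 0 + 1 + 0 (carry in) = 1 → bit 1, carry out 0
  col 4: 0 + 0 + 0 (carry in) = 0 → bit 0, carry out 0
  col 5: 1 + 0 + 0 (carry in) = 1 → bit 1, carry out 0
  col 6: 1 + 1 + 0 (carry in) = 2 → bit 0, carry out 1
  col 7: 1 + 1 + 1 (carry in) = 3 → bit 1, carry out 1
  col 8: 0 + 1 + 1 (carry in) = 2 → bit 0, carry out 1
  col 9: 1 + 0 + 1 (carry in) = 2 → bit 0, carry out 1
  col 10: 0 + 0 + 1 (carry in) = 1 → bit 1, carry out 0
Reading bits MSB→LSB: 10010101111
Strip leading zeros: 10010101111
= 10010101111


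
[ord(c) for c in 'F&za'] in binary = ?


String: 'F&za'  (4 characters)
Per-character ASCII lookup:
  'F': uppercase starts at 65: 'F' = 65 + 5 = 70 → 1000110
  '&': special character: '&' = 38 → 100110
  'z': lowercase starts at 97: 'z' = 97 + 25 = 122 → 1111010
  'a': lowercase starts at 97: 'a' = 97 + 0 = 97 → 1100001
= 1000110 100110 1111010 1100001


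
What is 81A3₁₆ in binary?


Each hex digit → 4 binary bits:
  8 = 1000
  1 = 0001
  A = 1010
  3 = 0011
Concatenate: 1000 0001 1010 0011
= 1000000110100011


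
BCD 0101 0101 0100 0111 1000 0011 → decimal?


Each 4-bit group → digit:
  0101 → 5
  0101 → 5
  0100 → 4
  0111 → 7
  1000 → 8
  0011 → 3
= 554783


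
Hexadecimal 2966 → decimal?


Positional values:
Position 0: 6 × 16^0 = 6 × 1 = 6
Position 1: 6 × 16^1 = 6 × 16 = 96
Position 2: 9 × 16^2 = 9 × 256 = 2304
Position 3: 2 × 16^3 = 2 × 4096 = 8192
Sum = 6 + 96 + 2304 + 8192
= 10598


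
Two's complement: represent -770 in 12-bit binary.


Original: 001100000010
Step 1 - Invert all bits: 110011111101
Step 2 - Add 1: 110011111101 + 1
= 110011111110 (represents -770)


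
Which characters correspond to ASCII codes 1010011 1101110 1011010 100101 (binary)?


Codes (binary): 1010011 1101110 1011010 100101
Per-code ASCII lookup:
  1010011 = 83  (range 65-90: uppercase, 83 - 65 = 18) → 'S'
  1101110 = 110  (range 97-122: lowercase, 110 - 97 = 13) → 'n'
  1011010 = 90  (range 65-90: uppercase, 90 - 65 = 25) → 'Z'
  100101 = 37  (special character) → '%'
= 'SnZ%'


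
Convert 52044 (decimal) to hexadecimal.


Divide by 16 repeatedly:
52044 ÷ 16 = 3252 remainder 12 (C)
3252 ÷ 16 = 203 remainder 4 (4)
203 ÷ 16 = 12 remainder 11 (B)
12 ÷ 16 = 0 remainder 12 (C)
Reading remainders bottom-up:
= 0xCB4C


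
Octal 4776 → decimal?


Positional values:
Position 0: 6 × 8^0 = 6
Position 1: 7 × 8^1 = 56
Position 2: 7 × 8^2 = 448
Position 3: 4 × 8^3 = 2048
Sum = 6 + 56 + 448 + 2048
= 2558


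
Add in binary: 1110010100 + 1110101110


Align and add column by column (LSB to MSB, carry propagating):
  01110010100
+ 01110101110
  -----------
  col 0: 0 + 0 + 0 (carry in) = 0 → bit 0, carry out 0
  col 1: 0 + 1 + 0 (carry in) = 1 → bit 1, carry out 0
  col 2: 1 + 1 + 0 (carry in) = 2 → bit 0, carry out 1
  col 3: 0 + 1 + 1 (carry in) = 2 → bit 0, carry out 1
  col 4: 1 + 0 + 1 (carry in) = 2 → bit 0, carry out 1
  col 5: 0 + 1 + 1 (carry in) = 2 → bit 0, carry out 1
  col 6: 0 + 0 + 1 (carry in) = 1 → bit 1, carry out 0
  col 7: 1 + 1 + 0 (carry in) = 2 → bit 0, carry out 1
  col 8: 1 + 1 + 1 (carry in) = 3 → bit 1, carry out 1
  col 9: 1 + 1 + 1 (carry in) = 3 → bit 1, carry out 1
  col 10: 0 + 0 + 1 (carry in) = 1 → bit 1, carry out 0
Reading bits MSB→LSB: 11101000010
Strip leading zeros: 11101000010
= 11101000010


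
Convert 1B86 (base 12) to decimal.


Positional values (base 12):
  6 × 12^0 = 6 × 1 = 6
  8 × 12^1 = 8 × 12 = 96
  B × 12^2 = 11 × 144 = 1584
  1 × 12^3 = 1 × 1728 = 1728
Sum = 6 + 96 + 1584 + 1728
= 3414


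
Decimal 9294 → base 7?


Divide by 7 repeatedly:
9294 ÷ 7 = 1327 remainder 5
1327 ÷ 7 = 189 remainder 4
189 ÷ 7 = 27 remainder 0
27 ÷ 7 = 3 remainder 6
3 ÷ 7 = 0 remainder 3
Reading remainders bottom-up:
= 36045


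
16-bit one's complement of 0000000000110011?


Original: 0000000000110011
Invert all bits:
  bit 0: 0 → 1
  bit 1: 0 → 1
  bit 2: 0 → 1
  bit 3: 0 → 1
  bit 4: 0 → 1
  bit 5: 0 → 1
  bit 6: 0 → 1
  bit 7: 0 → 1
  bit 8: 0 → 1
  bit 9: 0 → 1
  bit 10: 1 → 0
  bit 11: 1 → 0
  bit 12: 0 → 1
  bit 13: 0 → 1
  bit 14: 1 → 0
  bit 15: 1 → 0
= 1111111111001100


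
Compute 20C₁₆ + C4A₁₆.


Align and add column by column (LSB to MSB, each column mod 16 with carry):
  020C
+ 0C4A
  ----
  col 0: C(12) + A(10) + 0 (carry in) = 22 → 6(6), carry out 1
  col 1: 0(0) + 4(4) + 1 (carry in) = 5 → 5(5), carry out 0
  col 2: 2(2) + C(12) + 0 (carry in) = 14 → E(14), carry out 0
  col 3: 0(0) + 0(0) + 0 (carry in) = 0 → 0(0), carry out 0
Reading digits MSB→LSB: 0E56
Strip leading zeros: E56
= 0xE56


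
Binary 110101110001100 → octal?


Group into 3-bit groups: 110101110001100
  110 = 6
  101 = 5
  110 = 6
  001 = 1
  100 = 4
= 0o65614


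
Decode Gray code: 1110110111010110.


Gray code: 1110110111010110
MSB stays the same: 1
Each subsequent bit = prev_binary XOR current_gray:
  B[1] = 1 XOR 1 = 0
  B[2] = 0 XOR 1 = 1
  B[3] = 1 XOR 0 = 1
  B[4] = 1 XOR 1 = 0
  B[5] = 0 XOR 1 = 1
  B[6] = 1 XOR 0 = 1
  B[7] = 1 XOR 1 = 0
  B[8] = 0 XOR 1 = 1
  B[9] = 1 XOR 1 = 0
  B[10] = 0 XOR 0 = 0
  B[11] = 0 XOR 1 = 1
  B[12] = 1 XOR 0 = 1
  B[13] = 1 XOR 1 = 0
  B[14] = 0 XOR 1 = 1
  B[15] = 1 XOR 0 = 1
= 1011011010011011 (46747 decimal)


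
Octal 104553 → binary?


Each octal digit → 3 binary bits:
  1 = 001
  0 = 000
  4 = 100
  5 = 101
  5 = 101
  3 = 011
Concatenate: 001 000 100 101 101 011
= 001000100101101011


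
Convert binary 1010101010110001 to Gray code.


Binary: 1010101010110001
Gray code: G = B XOR (B >> 1)
B >> 1 = 0101010101011000
1010101010110001 XOR 0101010101011000:
  1 XOR 0 = 1
  0 XOR 1 = 1
  1 XOR 0 = 1
  0 XOR 1 = 1
  1 XOR 0 = 1
  0 XOR 1 = 1
  1 XOR 0 = 1
  0 XOR 1 = 1
  1 XOR 0 = 1
  0 XOR 1 = 1
  1 XOR 0 = 1
  1 XOR 1 = 0
  0 XOR 1 = 1
  0 XOR 0 = 0
  0 XOR 0 = 0
  1 XOR 0 = 1
= 1111111111101001


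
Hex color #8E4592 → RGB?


Hex: #8E4592
R = 8E₁₆ = 142
G = 45₁₆ = 69
B = 92₁₆ = 146
= RGB(142, 69, 146)


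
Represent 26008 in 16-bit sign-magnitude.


Sign bit: 0 (positive)
Magnitude: 26008 = 110010110011000
= 0110010110011000


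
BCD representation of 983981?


Each digit → 4-bit binary:
  9 → 1001
  8 → 1000
  3 → 0011
  9 → 1001
  8 → 1000
  1 → 0001
= 1001 1000 0011 1001 1000 0001


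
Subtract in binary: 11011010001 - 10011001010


Align and subtract column by column (LSB to MSB, borrowing when needed):
  11011010001
- 10011001010
  -----------
  col 0: (1 - 0 borrow-in) - 0 → 1 - 0 = 1, borrow out 0
  col 1: (0 - 0 borrow-in) - 1 → borrow from next column: (0+2) - 1 = 1, borrow out 1
  col 2: (0 - 1 borrow-in) - 0 → borrow from next column: (-1+2) - 0 = 1, borrow out 1
  col 3: (0 - 1 borrow-in) - 1 → borrow from next column: (-1+2) - 1 = 0, borrow out 1
  col 4: (1 - 1 borrow-in) - 0 → 0 - 0 = 0, borrow out 0
  col 5: (0 - 0 borrow-in) - 0 → 0 - 0 = 0, borrow out 0
  col 6: (1 - 0 borrow-in) - 1 → 1 - 1 = 0, borrow out 0
  col 7: (1 - 0 borrow-in) - 1 → 1 - 1 = 0, borrow out 0
  col 8: (0 - 0 borrow-in) - 0 → 0 - 0 = 0, borrow out 0
  col 9: (1 - 0 borrow-in) - 0 → 1 - 0 = 1, borrow out 0
  col 10: (1 - 0 borrow-in) - 1 → 1 - 1 = 0, borrow out 0
Reading bits MSB→LSB: 01000000111
Strip leading zeros: 1000000111
= 1000000111


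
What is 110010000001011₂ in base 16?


Group into 4-bit nibbles: 0110010000001011
  0110 = 6
  0100 = 4
  0000 = 0
  1011 = B
= 0x640B


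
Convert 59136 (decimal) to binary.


Divide by 2 repeatedly:
59136 ÷ 2 = 29568 remainder 0
29568 ÷ 2 = 14784 remainder 0
14784 ÷ 2 = 7392 remainder 0
7392 ÷ 2 = 3696 remainder 0
3696 ÷ 2 = 1848 remainder 0
1848 ÷ 2 = 924 remainder 0
924 ÷ 2 = 462 remainder 0
462 ÷ 2 = 231 remainder 0
231 ÷ 2 = 115 remainder 1
115 ÷ 2 = 57 remainder 1
57 ÷ 2 = 28 remainder 1
28 ÷ 2 = 14 remainder 0
14 ÷ 2 = 7 remainder 0
7 ÷ 2 = 3 remainder 1
3 ÷ 2 = 1 remainder 1
1 ÷ 2 = 0 remainder 1
Reading remainders bottom-up:
= 1110011100000000


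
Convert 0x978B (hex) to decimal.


Positional values:
Position 0: B × 16^0 = 11 × 1 = 11
Position 1: 8 × 16^1 = 8 × 16 = 128
Position 2: 7 × 16^2 = 7 × 256 = 1792
Position 3: 9 × 16^3 = 9 × 4096 = 36864
Sum = 11 + 128 + 1792 + 36864
= 38795


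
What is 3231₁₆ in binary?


Each hex digit → 4 binary bits:
  3 = 0011
  2 = 0010
  3 = 0011
  1 = 0001
Concatenate: 0011 0010 0011 0001
= 0011001000110001


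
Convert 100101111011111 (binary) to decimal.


Positional values:
Bit 0: 1 × 2^0 = 1
Bit 1: 1 × 2^1 = 2
Bit 2: 1 × 2^2 = 4
Bit 3: 1 × 2^3 = 8
Bit 4: 1 × 2^4 = 16
Bit 6: 1 × 2^6 = 64
Bit 7: 1 × 2^7 = 128
Bit 8: 1 × 2^8 = 256
Bit 9: 1 × 2^9 = 512
Bit 11: 1 × 2^11 = 2048
Bit 14: 1 × 2^14 = 16384
Sum = 1 + 2 + 4 + 8 + 16 + 64 + 128 + 256 + 512 + 2048 + 16384
= 19423


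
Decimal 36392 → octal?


Divide by 8 repeatedly:
36392 ÷ 8 = 4549 remainder 0
4549 ÷ 8 = 568 remainder 5
568 ÷ 8 = 71 remainder 0
71 ÷ 8 = 8 remainder 7
8 ÷ 8 = 1 remainder 0
1 ÷ 8 = 0 remainder 1
Reading remainders bottom-up:
= 0o107050


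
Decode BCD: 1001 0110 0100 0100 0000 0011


Each 4-bit group → digit:
  1001 → 9
  0110 → 6
  0100 → 4
  0100 → 4
  0000 → 0
  0011 → 3
= 964403


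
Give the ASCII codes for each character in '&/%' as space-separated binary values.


String: '&/%'  (3 characters)
Per-character ASCII lookup:
  '&': special character: '&' = 38 → 100110
  '/': special character: '/' = 47 → 101111
  '%': special character: '%' = 37 → 100101
= 100110 101111 100101


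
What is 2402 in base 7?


Divide by 7 repeatedly:
2402 ÷ 7 = 343 remainder 1
343 ÷ 7 = 49 remainder 0
49 ÷ 7 = 7 remainder 0
7 ÷ 7 = 1 remainder 0
1 ÷ 7 = 0 remainder 1
Reading remainders bottom-up:
= 10001


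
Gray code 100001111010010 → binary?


Gray code: 100001111010010
MSB stays the same: 1
Each subsequent bit = prev_binary XOR current_gray:
  B[1] = 1 XOR 0 = 1
  B[2] = 1 XOR 0 = 1
  B[3] = 1 XOR 0 = 1
  B[4] = 1 XOR 0 = 1
  B[5] = 1 XOR 1 = 0
  B[6] = 0 XOR 1 = 1
  B[7] = 1 XOR 1 = 0
  B[8] = 0 XOR 1 = 1
  B[9] = 1 XOR 0 = 1
  B[10] = 1 XOR 1 = 0
  B[11] = 0 XOR 0 = 0
  B[12] = 0 XOR 0 = 0
  B[13] = 0 XOR 1 = 1
  B[14] = 1 XOR 0 = 1
= 111110101100011 (32099 decimal)


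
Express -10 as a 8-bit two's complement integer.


Original: 00001010
Step 1 - Invert all bits: 11110101
Step 2 - Add 1: 11110101 + 1
= 11110110 (represents -10)


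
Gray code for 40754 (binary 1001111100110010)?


Binary: 1001111100110010
Gray code: G = B XOR (B >> 1)
B >> 1 = 0100111110011001
1001111100110010 XOR 0100111110011001:
  1 XOR 0 = 1
  0 XOR 1 = 1
  0 XOR 0 = 0
  1 XOR 0 = 1
  1 XOR 1 = 0
  1 XOR 1 = 0
  1 XOR 1 = 0
  1 XOR 1 = 0
  0 XOR 1 = 1
  0 XOR 0 = 0
  1 XOR 0 = 1
  1 XOR 1 = 0
  0 XOR 1 = 1
  0 XOR 0 = 0
  1 XOR 0 = 1
  0 XOR 1 = 1
= 1101000010101011


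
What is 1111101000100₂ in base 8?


Group into 3-bit groups: 001111101000100
  001 = 1
  111 = 7
  101 = 5
  000 = 0
  100 = 4
= 0o17504


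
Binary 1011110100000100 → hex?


Group into 4-bit nibbles: 1011110100000100
  1011 = B
  1101 = D
  0000 = 0
  0100 = 4
= 0xBD04


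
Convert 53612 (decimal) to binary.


Divide by 2 repeatedly:
53612 ÷ 2 = 26806 remainder 0
26806 ÷ 2 = 13403 remainder 0
13403 ÷ 2 = 6701 remainder 1
6701 ÷ 2 = 3350 remainder 1
3350 ÷ 2 = 1675 remainder 0
1675 ÷ 2 = 837 remainder 1
837 ÷ 2 = 418 remainder 1
418 ÷ 2 = 209 remainder 0
209 ÷ 2 = 104 remainder 1
104 ÷ 2 = 52 remainder 0
52 ÷ 2 = 26 remainder 0
26 ÷ 2 = 13 remainder 0
13 ÷ 2 = 6 remainder 1
6 ÷ 2 = 3 remainder 0
3 ÷ 2 = 1 remainder 1
1 ÷ 2 = 0 remainder 1
Reading remainders bottom-up:
= 1101000101101100


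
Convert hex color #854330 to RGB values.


Hex: #854330
R = 85₁₆ = 133
G = 43₁₆ = 67
B = 30₁₆ = 48
= RGB(133, 67, 48)


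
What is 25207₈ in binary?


Each octal digit → 3 binary bits:
  2 = 010
  5 = 101
  2 = 010
  0 = 000
  7 = 111
Concatenate: 010 101 010 000 111
= 010101010000111


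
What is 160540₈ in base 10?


Positional values:
Position 0: 0 × 8^0 = 0
Position 1: 4 × 8^1 = 32
Position 2: 5 × 8^2 = 320
Position 3: 0 × 8^3 = 0
Position 4: 6 × 8^4 = 24576
Position 5: 1 × 8^5 = 32768
Sum = 0 + 32 + 320 + 0 + 24576 + 32768
= 57696


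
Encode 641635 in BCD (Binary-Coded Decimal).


Each digit → 4-bit binary:
  6 → 0110
  4 → 0100
  1 → 0001
  6 → 0110
  3 → 0011
  5 → 0101
= 0110 0100 0001 0110 0011 0101


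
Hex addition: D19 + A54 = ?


Align and add column by column (LSB to MSB, each column mod 16 with carry):
  0D19
+ 0A54
  ----
  col 0: 9(9) + 4(4) + 0 (carry in) = 13 → D(13), carry out 0
  col 1: 1(1) + 5(5) + 0 (carry in) = 6 → 6(6), carry out 0
  col 2: D(13) + A(10) + 0 (carry in) = 23 → 7(7), carry out 1
  col 3: 0(0) + 0(0) + 1 (carry in) = 1 → 1(1), carry out 0
Reading digits MSB→LSB: 176D
Strip leading zeros: 176D
= 0x176D


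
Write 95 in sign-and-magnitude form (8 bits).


Sign bit: 0 (positive)
Magnitude: 95 = 1011111
= 01011111


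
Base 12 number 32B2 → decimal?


Positional values (base 12):
  2 × 12^0 = 2 × 1 = 2
  B × 12^1 = 11 × 12 = 132
  2 × 12^2 = 2 × 144 = 288
  3 × 12^3 = 3 × 1728 = 5184
Sum = 2 + 132 + 288 + 5184
= 5606


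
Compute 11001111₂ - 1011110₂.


Align and subtract column by column (LSB to MSB, borrowing when needed):
  11001111
- 01011110
  --------
  col 0: (1 - 0 borrow-in) - 0 → 1 - 0 = 1, borrow out 0
  col 1: (1 - 0 borrow-in) - 1 → 1 - 1 = 0, borrow out 0
  col 2: (1 - 0 borrow-in) - 1 → 1 - 1 = 0, borrow out 0
  col 3: (1 - 0 borrow-in) - 1 → 1 - 1 = 0, borrow out 0
  col 4: (0 - 0 borrow-in) - 1 → borrow from next column: (0+2) - 1 = 1, borrow out 1
  col 5: (0 - 1 borrow-in) - 0 → borrow from next column: (-1+2) - 0 = 1, borrow out 1
  col 6: (1 - 1 borrow-in) - 1 → borrow from next column: (0+2) - 1 = 1, borrow out 1
  col 7: (1 - 1 borrow-in) - 0 → 0 - 0 = 0, borrow out 0
Reading bits MSB→LSB: 01110001
Strip leading zeros: 1110001
= 1110001


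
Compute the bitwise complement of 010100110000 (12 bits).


Original: 010100110000
Invert all bits:
  bit 0: 0 → 1
  bit 1: 1 → 0
  bit 2: 0 → 1
  bit 3: 1 → 0
  bit 4: 0 → 1
  bit 5: 0 → 1
  bit 6: 1 → 0
  bit 7: 1 → 0
  bit 8: 0 → 1
  bit 9: 0 → 1
  bit 10: 0 → 1
  bit 11: 0 → 1
= 101011001111


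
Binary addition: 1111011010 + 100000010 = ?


Align and add column by column (LSB to MSB, carry propagating):
  01111011010
+ 00100000010
  -----------
  col 0: 0 + 0 + 0 (carry in) = 0 → bit 0, carry out 0
  col 1: 1 + 1 + 0 (carry in) = 2 → bit 0, carry out 1
  col 2: 0 + 0 + 1 (carry in) = 1 → bit 1, carry out 0
  col 3: 1 + 0 + 0 (carry in) = 1 → bit 1, carry out 0
  col 4: 1 + 0 + 0 (carry in) = 1 → bit 1, carry out 0
  col 5: 0 + 0 + 0 (carry in) = 0 → bit 0, carry out 0
  col 6: 1 + 0 + 0 (carry in) = 1 → bit 1, carry out 0
  col 7: 1 + 0 + 0 (carry in) = 1 → bit 1, carry out 0
  col 8: 1 + 1 + 0 (carry in) = 2 → bit 0, carry out 1
  col 9: 1 + 0 + 1 (carry in) = 2 → bit 0, carry out 1
  col 10: 0 + 0 + 1 (carry in) = 1 → bit 1, carry out 0
Reading bits MSB→LSB: 10011011100
Strip leading zeros: 10011011100
= 10011011100


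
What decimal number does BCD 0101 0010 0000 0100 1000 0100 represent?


Each 4-bit group → digit:
  0101 → 5
  0010 → 2
  0000 → 0
  0100 → 4
  1000 → 8
  0100 → 4
= 520484


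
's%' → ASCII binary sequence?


String: 's%'  (2 characters)
Per-character ASCII lookup:
  's': lowercase starts at 97: 's' = 97 + 18 = 115 → 1110011
  '%': special character: '%' = 37 → 100101
= 1110011 100101


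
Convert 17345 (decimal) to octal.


Divide by 8 repeatedly:
17345 ÷ 8 = 2168 remainder 1
2168 ÷ 8 = 271 remainder 0
271 ÷ 8 = 33 remainder 7
33 ÷ 8 = 4 remainder 1
4 ÷ 8 = 0 remainder 4
Reading remainders bottom-up:
= 0o41701


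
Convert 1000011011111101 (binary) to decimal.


Positional values:
Bit 0: 1 × 2^0 = 1
Bit 2: 1 × 2^2 = 4
Bit 3: 1 × 2^3 = 8
Bit 4: 1 × 2^4 = 16
Bit 5: 1 × 2^5 = 32
Bit 6: 1 × 2^6 = 64
Bit 7: 1 × 2^7 = 128
Bit 9: 1 × 2^9 = 512
Bit 10: 1 × 2^10 = 1024
Bit 15: 1 × 2^15 = 32768
Sum = 1 + 4 + 8 + 16 + 32 + 64 + 128 + 512 + 1024 + 32768
= 34557


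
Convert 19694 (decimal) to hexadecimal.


Divide by 16 repeatedly:
19694 ÷ 16 = 1230 remainder 14 (E)
1230 ÷ 16 = 76 remainder 14 (E)
76 ÷ 16 = 4 remainder 12 (C)
4 ÷ 16 = 0 remainder 4 (4)
Reading remainders bottom-up:
= 0x4CEE


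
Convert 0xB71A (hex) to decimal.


Positional values:
Position 0: A × 16^0 = 10 × 1 = 10
Position 1: 1 × 16^1 = 1 × 16 = 16
Position 2: 7 × 16^2 = 7 × 256 = 1792
Position 3: B × 16^3 = 11 × 4096 = 45056
Sum = 10 + 16 + 1792 + 45056
= 46874


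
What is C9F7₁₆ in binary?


Each hex digit → 4 binary bits:
  C = 1100
  9 = 1001
  F = 1111
  7 = 0111
Concatenate: 1100 1001 1111 0111
= 1100100111110111


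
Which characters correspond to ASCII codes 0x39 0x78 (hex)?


Codes (hex): 0x39 0x78
Per-code ASCII lookup:
  0x39 = 57  (range 48-57: digits, 57 - 48 = 9) → '9'
  0x78 = 120  (range 97-122: lowercase, 120 - 97 = 23) → 'x'
= '9x'


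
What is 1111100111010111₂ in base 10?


Positional values:
Bit 0: 1 × 2^0 = 1
Bit 1: 1 × 2^1 = 2
Bit 2: 1 × 2^2 = 4
Bit 4: 1 × 2^4 = 16
Bit 6: 1 × 2^6 = 64
Bit 7: 1 × 2^7 = 128
Bit 8: 1 × 2^8 = 256
Bit 11: 1 × 2^11 = 2048
Bit 12: 1 × 2^12 = 4096
Bit 13: 1 × 2^13 = 8192
Bit 14: 1 × 2^14 = 16384
Bit 15: 1 × 2^15 = 32768
Sum = 1 + 2 + 4 + 16 + 64 + 128 + 256 + 2048 + 4096 + 8192 + 16384 + 32768
= 63959


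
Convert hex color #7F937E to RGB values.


Hex: #7F937E
R = 7F₁₆ = 127
G = 93₁₆ = 147
B = 7E₁₆ = 126
= RGB(127, 147, 126)


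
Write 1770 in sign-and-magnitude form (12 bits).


Sign bit: 0 (positive)
Magnitude: 1770 = 11011101010
= 011011101010


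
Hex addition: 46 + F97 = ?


Align and add column by column (LSB to MSB, each column mod 16 with carry):
  0046
+ 0F97
  ----
  col 0: 6(6) + 7(7) + 0 (carry in) = 13 → D(13), carry out 0
  col 1: 4(4) + 9(9) + 0 (carry in) = 13 → D(13), carry out 0
  col 2: 0(0) + F(15) + 0 (carry in) = 15 → F(15), carry out 0
  col 3: 0(0) + 0(0) + 0 (carry in) = 0 → 0(0), carry out 0
Reading digits MSB→LSB: 0FDD
Strip leading zeros: FDD
= 0xFDD


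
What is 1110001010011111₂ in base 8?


Group into 3-bit groups: 001110001010011111
  001 = 1
  110 = 6
  001 = 1
  010 = 2
  011 = 3
  111 = 7
= 0o161237


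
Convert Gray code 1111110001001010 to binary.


Gray code: 1111110001001010
MSB stays the same: 1
Each subsequent bit = prev_binary XOR current_gray:
  B[1] = 1 XOR 1 = 0
  B[2] = 0 XOR 1 = 1
  B[3] = 1 XOR 1 = 0
  B[4] = 0 XOR 1 = 1
  B[5] = 1 XOR 1 = 0
  B[6] = 0 XOR 0 = 0
  B[7] = 0 XOR 0 = 0
  B[8] = 0 XOR 0 = 0
  B[9] = 0 XOR 1 = 1
  B[10] = 1 XOR 0 = 1
  B[11] = 1 XOR 0 = 1
  B[12] = 1 XOR 1 = 0
  B[13] = 0 XOR 0 = 0
  B[14] = 0 XOR 1 = 1
  B[15] = 1 XOR 0 = 1
= 1010100001110011 (43123 decimal)


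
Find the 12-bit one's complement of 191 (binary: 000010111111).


Original: 000010111111
Invert all bits:
  bit 0: 0 → 1
  bit 1: 0 → 1
  bit 2: 0 → 1
  bit 3: 0 → 1
  bit 4: 1 → 0
  bit 5: 0 → 1
  bit 6: 1 → 0
  bit 7: 1 → 0
  bit 8: 1 → 0
  bit 9: 1 → 0
  bit 10: 1 → 0
  bit 11: 1 → 0
= 111101000000


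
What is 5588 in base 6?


Divide by 6 repeatedly:
5588 ÷ 6 = 931 remainder 2
931 ÷ 6 = 155 remainder 1
155 ÷ 6 = 25 remainder 5
25 ÷ 6 = 4 remainder 1
4 ÷ 6 = 0 remainder 4
Reading remainders bottom-up:
= 41512


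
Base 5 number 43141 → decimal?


Positional values (base 5):
  1 × 5^0 = 1 × 1 = 1
  4 × 5^1 = 4 × 5 = 20
  1 × 5^2 = 1 × 25 = 25
  3 × 5^3 = 3 × 125 = 375
  4 × 5^4 = 4 × 625 = 2500
Sum = 1 + 20 + 25 + 375 + 2500
= 2921


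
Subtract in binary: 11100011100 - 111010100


Align and subtract column by column (LSB to MSB, borrowing when needed):
  11100011100
- 00111010100
  -----------
  col 0: (0 - 0 borrow-in) - 0 → 0 - 0 = 0, borrow out 0
  col 1: (0 - 0 borrow-in) - 0 → 0 - 0 = 0, borrow out 0
  col 2: (1 - 0 borrow-in) - 1 → 1 - 1 = 0, borrow out 0
  col 3: (1 - 0 borrow-in) - 0 → 1 - 0 = 1, borrow out 0
  col 4: (1 - 0 borrow-in) - 1 → 1 - 1 = 0, borrow out 0
  col 5: (0 - 0 borrow-in) - 0 → 0 - 0 = 0, borrow out 0
  col 6: (0 - 0 borrow-in) - 1 → borrow from next column: (0+2) - 1 = 1, borrow out 1
  col 7: (0 - 1 borrow-in) - 1 → borrow from next column: (-1+2) - 1 = 0, borrow out 1
  col 8: (1 - 1 borrow-in) - 1 → borrow from next column: (0+2) - 1 = 1, borrow out 1
  col 9: (1 - 1 borrow-in) - 0 → 0 - 0 = 0, borrow out 0
  col 10: (1 - 0 borrow-in) - 0 → 1 - 0 = 1, borrow out 0
Reading bits MSB→LSB: 10101001000
Strip leading zeros: 10101001000
= 10101001000


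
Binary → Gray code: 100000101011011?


Binary: 100000101011011
Gray code: G = B XOR (B >> 1)
B >> 1 = 010000010101101
100000101011011 XOR 010000010101101:
  1 XOR 0 = 1
  0 XOR 1 = 1
  0 XOR 0 = 0
  0 XOR 0 = 0
  0 XOR 0 = 0
  0 XOR 0 = 0
  1 XOR 0 = 1
  0 XOR 1 = 1
  1 XOR 0 = 1
  0 XOR 1 = 1
  1 XOR 0 = 1
  1 XOR 1 = 0
  0 XOR 1 = 1
  1 XOR 0 = 1
  1 XOR 1 = 0
= 110000111110110


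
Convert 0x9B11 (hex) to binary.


Each hex digit → 4 binary bits:
  9 = 1001
  B = 1011
  1 = 0001
  1 = 0001
Concatenate: 1001 1011 0001 0001
= 1001101100010001


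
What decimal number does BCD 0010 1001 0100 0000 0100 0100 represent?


Each 4-bit group → digit:
  0010 → 2
  1001 → 9
  0100 → 4
  0000 → 0
  0100 → 4
  0100 → 4
= 294044


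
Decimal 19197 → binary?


Divide by 2 repeatedly:
19197 ÷ 2 = 9598 remainder 1
9598 ÷ 2 = 4799 remainder 0
4799 ÷ 2 = 2399 remainder 1
2399 ÷ 2 = 1199 remainder 1
1199 ÷ 2 = 599 remainder 1
599 ÷ 2 = 299 remainder 1
299 ÷ 2 = 149 remainder 1
149 ÷ 2 = 74 remainder 1
74 ÷ 2 = 37 remainder 0
37 ÷ 2 = 18 remainder 1
18 ÷ 2 = 9 remainder 0
9 ÷ 2 = 4 remainder 1
4 ÷ 2 = 2 remainder 0
2 ÷ 2 = 1 remainder 0
1 ÷ 2 = 0 remainder 1
Reading remainders bottom-up:
= 100101011111101


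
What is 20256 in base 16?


Divide by 16 repeatedly:
20256 ÷ 16 = 1266 remainder 0 (0)
1266 ÷ 16 = 79 remainder 2 (2)
79 ÷ 16 = 4 remainder 15 (F)
4 ÷ 16 = 0 remainder 4 (4)
Reading remainders bottom-up:
= 0x4F20


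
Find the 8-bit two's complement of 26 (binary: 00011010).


Original: 00011010
Step 1 - Invert all bits: 11100101
Step 2 - Add 1: 11100101 + 1
= 11100110 (represents -26)


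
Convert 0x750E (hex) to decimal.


Positional values:
Position 0: E × 16^0 = 14 × 1 = 14
Position 1: 0 × 16^1 = 0 × 16 = 0
Position 2: 5 × 16^2 = 5 × 256 = 1280
Position 3: 7 × 16^3 = 7 × 4096 = 28672
Sum = 14 + 0 + 1280 + 28672
= 29966


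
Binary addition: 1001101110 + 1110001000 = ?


Align and add column by column (LSB to MSB, carry propagating):
  01001101110
+ 01110001000
  -----------
  col 0: 0 + 0 + 0 (carry in) = 0 → bit 0, carry out 0
  col 1: 1 + 0 + 0 (carry in) = 1 → bit 1, carry out 0
  col 2: 1 + 0 + 0 (carry in) = 1 → bit 1, carry out 0
  col 3: 1 + 1 + 0 (carry in) = 2 → bit 0, carry out 1
  col 4: 0 + 0 + 1 (carry in) = 1 → bit 1, carry out 0
  col 5: 1 + 0 + 0 (carry in) = 1 → bit 1, carry out 0
  col 6: 1 + 0 + 0 (carry in) = 1 → bit 1, carry out 0
  col 7: 0 + 1 + 0 (carry in) = 1 → bit 1, carry out 0
  col 8: 0 + 1 + 0 (carry in) = 1 → bit 1, carry out 0
  col 9: 1 + 1 + 0 (carry in) = 2 → bit 0, carry out 1
  col 10: 0 + 0 + 1 (carry in) = 1 → bit 1, carry out 0
Reading bits MSB→LSB: 10111110110
Strip leading zeros: 10111110110
= 10111110110


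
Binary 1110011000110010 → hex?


Group into 4-bit nibbles: 1110011000110010
  1110 = E
  0110 = 6
  0011 = 3
  0010 = 2
= 0xE632


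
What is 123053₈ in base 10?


Positional values:
Position 0: 3 × 8^0 = 3
Position 1: 5 × 8^1 = 40
Position 2: 0 × 8^2 = 0
Position 3: 3 × 8^3 = 1536
Position 4: 2 × 8^4 = 8192
Position 5: 1 × 8^5 = 32768
Sum = 3 + 40 + 0 + 1536 + 8192 + 32768
= 42539


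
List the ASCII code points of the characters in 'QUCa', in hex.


String: 'QUCa'  (4 characters)
Per-character ASCII lookup:
  'Q': uppercase starts at 65: 'Q' = 65 + 16 = 81 → 0x51
  'U': uppercase starts at 65: 'U' = 65 + 20 = 85 → 0x55
  'C': uppercase starts at 65: 'C' = 65 + 2 = 67 → 0x43
  'a': lowercase starts at 97: 'a' = 97 + 0 = 97 → 0x61
= 0x51 0x55 0x43 0x61


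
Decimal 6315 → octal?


Divide by 8 repeatedly:
6315 ÷ 8 = 789 remainder 3
789 ÷ 8 = 98 remainder 5
98 ÷ 8 = 12 remainder 2
12 ÷ 8 = 1 remainder 4
1 ÷ 8 = 0 remainder 1
Reading remainders bottom-up:
= 0o14253


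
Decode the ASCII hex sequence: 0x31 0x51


Codes (hex): 0x31 0x51
Per-code ASCII lookup:
  0x31 = 49  (range 48-57: digits, 49 - 48 = 1) → '1'
  0x51 = 81  (range 65-90: uppercase, 81 - 65 = 16) → 'Q'
= '1Q'


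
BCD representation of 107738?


Each digit → 4-bit binary:
  1 → 0001
  0 → 0000
  7 → 0111
  7 → 0111
  3 → 0011
  8 → 1000
= 0001 0000 0111 0111 0011 1000


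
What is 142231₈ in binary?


Each octal digit → 3 binary bits:
  1 = 001
  4 = 100
  2 = 010
  2 = 010
  3 = 011
  1 = 001
Concatenate: 001 100 010 010 011 001
= 001100010010011001


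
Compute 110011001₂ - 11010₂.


Align and subtract column by column (LSB to MSB, borrowing when needed):
  110011001
- 000011010
  ---------
  col 0: (1 - 0 borrow-in) - 0 → 1 - 0 = 1, borrow out 0
  col 1: (0 - 0 borrow-in) - 1 → borrow from next column: (0+2) - 1 = 1, borrow out 1
  col 2: (0 - 1 borrow-in) - 0 → borrow from next column: (-1+2) - 0 = 1, borrow out 1
  col 3: (1 - 1 borrow-in) - 1 → borrow from next column: (0+2) - 1 = 1, borrow out 1
  col 4: (1 - 1 borrow-in) - 1 → borrow from next column: (0+2) - 1 = 1, borrow out 1
  col 5: (0 - 1 borrow-in) - 0 → borrow from next column: (-1+2) - 0 = 1, borrow out 1
  col 6: (0 - 1 borrow-in) - 0 → borrow from next column: (-1+2) - 0 = 1, borrow out 1
  col 7: (1 - 1 borrow-in) - 0 → 0 - 0 = 0, borrow out 0
  col 8: (1 - 0 borrow-in) - 0 → 1 - 0 = 1, borrow out 0
Reading bits MSB→LSB: 101111111
Strip leading zeros: 101111111
= 101111111


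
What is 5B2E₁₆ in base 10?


Positional values:
Position 0: E × 16^0 = 14 × 1 = 14
Position 1: 2 × 16^1 = 2 × 16 = 32
Position 2: B × 16^2 = 11 × 256 = 2816
Position 3: 5 × 16^3 = 5 × 4096 = 20480
Sum = 14 + 32 + 2816 + 20480
= 23342


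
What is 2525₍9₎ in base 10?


Positional values (base 9):
  5 × 9^0 = 5 × 1 = 5
  2 × 9^1 = 2 × 9 = 18
  5 × 9^2 = 5 × 81 = 405
  2 × 9^3 = 2 × 729 = 1458
Sum = 5 + 18 + 405 + 1458
= 1886


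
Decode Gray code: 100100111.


Gray code: 100100111
MSB stays the same: 1
Each subsequent bit = prev_binary XOR current_gray:
  B[1] = 1 XOR 0 = 1
  B[2] = 1 XOR 0 = 1
  B[3] = 1 XOR 1 = 0
  B[4] = 0 XOR 0 = 0
  B[5] = 0 XOR 0 = 0
  B[6] = 0 XOR 1 = 1
  B[7] = 1 XOR 1 = 0
  B[8] = 0 XOR 1 = 1
= 111000101 (453 decimal)


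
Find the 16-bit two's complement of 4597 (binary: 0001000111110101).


Original: 0001000111110101
Step 1 - Invert all bits: 1110111000001010
Step 2 - Add 1: 1110111000001010 + 1
= 1110111000001011 (represents -4597)


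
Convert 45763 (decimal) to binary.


Divide by 2 repeatedly:
45763 ÷ 2 = 22881 remainder 1
22881 ÷ 2 = 11440 remainder 1
11440 ÷ 2 = 5720 remainder 0
5720 ÷ 2 = 2860 remainder 0
2860 ÷ 2 = 1430 remainder 0
1430 ÷ 2 = 715 remainder 0
715 ÷ 2 = 357 remainder 1
357 ÷ 2 = 178 remainder 1
178 ÷ 2 = 89 remainder 0
89 ÷ 2 = 44 remainder 1
44 ÷ 2 = 22 remainder 0
22 ÷ 2 = 11 remainder 0
11 ÷ 2 = 5 remainder 1
5 ÷ 2 = 2 remainder 1
2 ÷ 2 = 1 remainder 0
1 ÷ 2 = 0 remainder 1
Reading remainders bottom-up:
= 1011001011000011


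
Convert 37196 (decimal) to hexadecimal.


Divide by 16 repeatedly:
37196 ÷ 16 = 2324 remainder 12 (C)
2324 ÷ 16 = 145 remainder 4 (4)
145 ÷ 16 = 9 remainder 1 (1)
9 ÷ 16 = 0 remainder 9 (9)
Reading remainders bottom-up:
= 0x914C


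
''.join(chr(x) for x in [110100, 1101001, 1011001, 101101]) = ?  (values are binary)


Codes (binary): 110100 1101001 1011001 101101
Per-code ASCII lookup:
  110100 = 52  (range 48-57: digits, 52 - 48 = 4) → '4'
  1101001 = 105  (range 97-122: lowercase, 105 - 97 = 8) → 'i'
  1011001 = 89  (range 65-90: uppercase, 89 - 65 = 24) → 'Y'
  101101 = 45  (special character) → '-'
= '4iY-'


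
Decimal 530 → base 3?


Divide by 3 repeatedly:
530 ÷ 3 = 176 remainder 2
176 ÷ 3 = 58 remainder 2
58 ÷ 3 = 19 remainder 1
19 ÷ 3 = 6 remainder 1
6 ÷ 3 = 2 remainder 0
2 ÷ 3 = 0 remainder 2
Reading remainders bottom-up:
= 201122


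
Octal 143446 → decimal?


Positional values:
Position 0: 6 × 8^0 = 6
Position 1: 4 × 8^1 = 32
Position 2: 4 × 8^2 = 256
Position 3: 3 × 8^3 = 1536
Position 4: 4 × 8^4 = 16384
Position 5: 1 × 8^5 = 32768
Sum = 6 + 32 + 256 + 1536 + 16384 + 32768
= 50982


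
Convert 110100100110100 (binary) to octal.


Group into 3-bit groups: 110100100110100
  110 = 6
  100 = 4
  100 = 4
  110 = 6
  100 = 4
= 0o64464


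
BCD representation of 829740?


Each digit → 4-bit binary:
  8 → 1000
  2 → 0010
  9 → 1001
  7 → 0111
  4 → 0100
  0 → 0000
= 1000 0010 1001 0111 0100 0000


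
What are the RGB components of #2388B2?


Hex: #2388B2
R = 23₁₆ = 35
G = 88₁₆ = 136
B = B2₁₆ = 178
= RGB(35, 136, 178)


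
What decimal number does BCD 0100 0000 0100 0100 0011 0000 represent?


Each 4-bit group → digit:
  0100 → 4
  0000 → 0
  0100 → 4
  0100 → 4
  0011 → 3
  0000 → 0
= 404430


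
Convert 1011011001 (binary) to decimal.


Positional values:
Bit 0: 1 × 2^0 = 1
Bit 3: 1 × 2^3 = 8
Bit 4: 1 × 2^4 = 16
Bit 6: 1 × 2^6 = 64
Bit 7: 1 × 2^7 = 128
Bit 9: 1 × 2^9 = 512
Sum = 1 + 8 + 16 + 64 + 128 + 512
= 729


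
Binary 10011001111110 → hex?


Group into 4-bit nibbles: 0010011001111110
  0010 = 2
  0110 = 6
  0111 = 7
  1110 = E
= 0x267E


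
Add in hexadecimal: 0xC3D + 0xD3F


Align and add column by column (LSB to MSB, each column mod 16 with carry):
  0C3D
+ 0D3F
  ----
  col 0: D(13) + F(15) + 0 (carry in) = 28 → C(12), carry out 1
  col 1: 3(3) + 3(3) + 1 (carry in) = 7 → 7(7), carry out 0
  col 2: C(12) + D(13) + 0 (carry in) = 25 → 9(9), carry out 1
  col 3: 0(0) + 0(0) + 1 (carry in) = 1 → 1(1), carry out 0
Reading digits MSB→LSB: 197C
Strip leading zeros: 197C
= 0x197C


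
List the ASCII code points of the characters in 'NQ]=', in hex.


String: 'NQ]='  (4 characters)
Per-character ASCII lookup:
  'N': uppercase starts at 65: 'N' = 65 + 13 = 78 → 0x4E
  'Q': uppercase starts at 65: 'Q' = 65 + 16 = 81 → 0x51
  ']': special character: ']' = 93 → 0x5D
  '=': special character: '=' = 61 → 0x3D
= 0x4E 0x51 0x5D 0x3D


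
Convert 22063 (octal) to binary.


Each octal digit → 3 binary bits:
  2 = 010
  2 = 010
  0 = 000
  6 = 110
  3 = 011
Concatenate: 010 010 000 110 011
= 010010000110011


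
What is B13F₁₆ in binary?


Each hex digit → 4 binary bits:
  B = 1011
  1 = 0001
  3 = 0011
  F = 1111
Concatenate: 1011 0001 0011 1111
= 1011000100111111


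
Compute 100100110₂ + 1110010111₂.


Align and add column by column (LSB to MSB, carry propagating):
  00100100110
+ 01110010111
  -----------
  col 0: 0 + 1 + 0 (carry in) = 1 → bit 1, carry out 0
  col 1: 1 + 1 + 0 (carry in) = 2 → bit 0, carry out 1
  col 2: 1 + 1 + 1 (carry in) = 3 → bit 1, carry out 1
  col 3: 0 + 0 + 1 (carry in) = 1 → bit 1, carry out 0
  col 4: 0 + 1 + 0 (carry in) = 1 → bit 1, carry out 0
  col 5: 1 + 0 + 0 (carry in) = 1 → bit 1, carry out 0
  col 6: 0 + 0 + 0 (carry in) = 0 → bit 0, carry out 0
  col 7: 0 + 1 + 0 (carry in) = 1 → bit 1, carry out 0
  col 8: 1 + 1 + 0 (carry in) = 2 → bit 0, carry out 1
  col 9: 0 + 1 + 1 (carry in) = 2 → bit 0, carry out 1
  col 10: 0 + 0 + 1 (carry in) = 1 → bit 1, carry out 0
Reading bits MSB→LSB: 10010111101
Strip leading zeros: 10010111101
= 10010111101


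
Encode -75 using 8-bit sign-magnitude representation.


Sign bit: 1 (negative)
Magnitude: 75 = 1001011
= 11001011


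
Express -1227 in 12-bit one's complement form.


Original: 010011001011
Invert all bits:
  bit 0: 0 → 1
  bit 1: 1 → 0
  bit 2: 0 → 1
  bit 3: 0 → 1
  bit 4: 1 → 0
  bit 5: 1 → 0
  bit 6: 0 → 1
  bit 7: 0 → 1
  bit 8: 1 → 0
  bit 9: 0 → 1
  bit 10: 1 → 0
  bit 11: 1 → 0
= 101100110100


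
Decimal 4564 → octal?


Divide by 8 repeatedly:
4564 ÷ 8 = 570 remainder 4
570 ÷ 8 = 71 remainder 2
71 ÷ 8 = 8 remainder 7
8 ÷ 8 = 1 remainder 0
1 ÷ 8 = 0 remainder 1
Reading remainders bottom-up:
= 0o10724


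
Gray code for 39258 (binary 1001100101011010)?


Binary: 1001100101011010
Gray code: G = B XOR (B >> 1)
B >> 1 = 0100110010101101
1001100101011010 XOR 0100110010101101:
  1 XOR 0 = 1
  0 XOR 1 = 1
  0 XOR 0 = 0
  1 XOR 0 = 1
  1 XOR 1 = 0
  0 XOR 1 = 1
  0 XOR 0 = 0
  1 XOR 0 = 1
  0 XOR 1 = 1
  1 XOR 0 = 1
  0 XOR 1 = 1
  1 XOR 0 = 1
  1 XOR 1 = 0
  0 XOR 1 = 1
  1 XOR 0 = 1
  0 XOR 1 = 1
= 1101010111110111


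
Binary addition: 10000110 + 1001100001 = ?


Align and add column by column (LSB to MSB, carry propagating):
  00010000110
+ 01001100001
  -----------
  col 0: 0 + 1 + 0 (carry in) = 1 → bit 1, carry out 0
  col 1: 1 + 0 + 0 (carry in) = 1 → bit 1, carry out 0
  col 2: 1 + 0 + 0 (carry in) = 1 → bit 1, carry out 0
  col 3: 0 + 0 + 0 (carry in) = 0 → bit 0, carry out 0
  col 4: 0 + 0 + 0 (carry in) = 0 → bit 0, carry out 0
  col 5: 0 + 1 + 0 (carry in) = 1 → bit 1, carry out 0
  col 6: 0 + 1 + 0 (carry in) = 1 → bit 1, carry out 0
  col 7: 1 + 0 + 0 (carry in) = 1 → bit 1, carry out 0
  col 8: 0 + 0 + 0 (carry in) = 0 → bit 0, carry out 0
  col 9: 0 + 1 + 0 (carry in) = 1 → bit 1, carry out 0
  col 10: 0 + 0 + 0 (carry in) = 0 → bit 0, carry out 0
Reading bits MSB→LSB: 01011100111
Strip leading zeros: 1011100111
= 1011100111


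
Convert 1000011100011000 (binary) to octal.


Group into 3-bit groups: 001000011100011000
  001 = 1
  000 = 0
  011 = 3
  100 = 4
  011 = 3
  000 = 0
= 0o103430


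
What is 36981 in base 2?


Divide by 2 repeatedly:
36981 ÷ 2 = 18490 remainder 1
18490 ÷ 2 = 9245 remainder 0
9245 ÷ 2 = 4622 remainder 1
4622 ÷ 2 = 2311 remainder 0
2311 ÷ 2 = 1155 remainder 1
1155 ÷ 2 = 577 remainder 1
577 ÷ 2 = 288 remainder 1
288 ÷ 2 = 144 remainder 0
144 ÷ 2 = 72 remainder 0
72 ÷ 2 = 36 remainder 0
36 ÷ 2 = 18 remainder 0
18 ÷ 2 = 9 remainder 0
9 ÷ 2 = 4 remainder 1
4 ÷ 2 = 2 remainder 0
2 ÷ 2 = 1 remainder 0
1 ÷ 2 = 0 remainder 1
Reading remainders bottom-up:
= 1001000001110101


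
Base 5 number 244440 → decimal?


Positional values (base 5):
  0 × 5^0 = 0 × 1 = 0
  4 × 5^1 = 4 × 5 = 20
  4 × 5^2 = 4 × 25 = 100
  4 × 5^3 = 4 × 125 = 500
  4 × 5^4 = 4 × 625 = 2500
  2 × 5^5 = 2 × 3125 = 6250
Sum = 0 + 20 + 100 + 500 + 2500 + 6250
= 9370


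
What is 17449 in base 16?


Divide by 16 repeatedly:
17449 ÷ 16 = 1090 remainder 9 (9)
1090 ÷ 16 = 68 remainder 2 (2)
68 ÷ 16 = 4 remainder 4 (4)
4 ÷ 16 = 0 remainder 4 (4)
Reading remainders bottom-up:
= 0x4429


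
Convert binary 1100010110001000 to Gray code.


Binary: 1100010110001000
Gray code: G = B XOR (B >> 1)
B >> 1 = 0110001011000100
1100010110001000 XOR 0110001011000100:
  1 XOR 0 = 1
  1 XOR 1 = 0
  0 XOR 1 = 1
  0 XOR 0 = 0
  0 XOR 0 = 0
  1 XOR 0 = 1
  0 XOR 1 = 1
  1 XOR 0 = 1
  1 XOR 1 = 0
  0 XOR 1 = 1
  0 XOR 0 = 0
  0 XOR 0 = 0
  1 XOR 0 = 1
  0 XOR 1 = 1
  0 XOR 0 = 0
  0 XOR 0 = 0
= 1010011101001100


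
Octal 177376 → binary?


Each octal digit → 3 binary bits:
  1 = 001
  7 = 111
  7 = 111
  3 = 011
  7 = 111
  6 = 110
Concatenate: 001 111 111 011 111 110
= 001111111011111110
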